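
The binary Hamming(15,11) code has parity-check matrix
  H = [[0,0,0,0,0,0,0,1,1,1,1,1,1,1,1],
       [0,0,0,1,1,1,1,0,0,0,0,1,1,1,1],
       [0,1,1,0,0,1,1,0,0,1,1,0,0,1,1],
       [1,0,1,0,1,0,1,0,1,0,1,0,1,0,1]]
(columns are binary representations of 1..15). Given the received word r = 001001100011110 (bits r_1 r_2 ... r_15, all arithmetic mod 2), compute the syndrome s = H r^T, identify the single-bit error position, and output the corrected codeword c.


s = (0, 1, 1, 0)^T, error position = 6, corrected codeword c = 001000100011110

Compute s = H r^T mod 2 one row at a time:
  s_1 = 0 + 0 + 0 + 1 + 1 + 1 + 1 + 0 = 4 ≡ 0 (mod 2).
  s_2 = 0 + 0 + 1 + 1 + 1 + 1 + 1 + 0 = 5 ≡ 1 (mod 2).
  s_3 = 0 + 1 + 1 + 1 + 0 + 1 + 1 + 0 = 5 ≡ 1 (mod 2).
  s_4 = 0 + 1 + 0 + 1 + 0 + 1 + 1 + 0 = 4 ≡ 0 (mod 2).
s = (0, 1, 1, 0)^T — this equals column 6 of H (binary 0110), so error is at position 6.
Correct: flip bit 6 of r = 001001100011110 to get c = 001000100011110.


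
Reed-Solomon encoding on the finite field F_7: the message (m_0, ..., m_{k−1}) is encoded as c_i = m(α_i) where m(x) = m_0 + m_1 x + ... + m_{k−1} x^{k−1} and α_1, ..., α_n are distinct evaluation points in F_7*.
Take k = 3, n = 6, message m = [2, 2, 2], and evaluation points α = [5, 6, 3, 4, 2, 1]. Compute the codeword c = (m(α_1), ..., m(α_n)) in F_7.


c = [6, 2, 5, 0, 0, 6]

Message polynomial: m(x) = 2 + 2·x + 2·x^2 (mod 7).
For each evaluation point α_i, compute m(α_i) mod 7:
  α_1 = 5: Horner steps 2 → 5 → 6, so m(5) = 6.
  α_2 = 6: Horner steps 2 → 0 → 2, so m(6) = 2.
  α_3 = 3: Horner steps 2 → 1 → 5, so m(3) = 5.
  α_4 = 4: Horner steps 2 → 3 → 0, so m(4) = 0.
  α_5 = 2: Horner steps 2 → 6 → 0, so m(2) = 0.
  α_6 = 1: Horner steps 2 → 4 → 6, so m(1) = 6.
Codeword c = [6, 2, 5, 0, 0, 6] ∈ F_7^6.


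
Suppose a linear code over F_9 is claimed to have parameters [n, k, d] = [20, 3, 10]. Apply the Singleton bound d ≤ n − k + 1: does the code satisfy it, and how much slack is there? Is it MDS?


Singleton RHS = n − k + 1 = 18, slack = 8, bound satisfied, not MDS.

Singleton bound: d ≤ n − k + 1.
Here n = 20, k = 3, so n − k + 1 = 18.
Given d = 10, check d ≤ 18: YES.
Slack = (n − k + 1) − d = 8.
The code is NOT MDS (slack = 8 > 0).
Description: the claimed parameters are [20, 3, 10]_9; such a code would be non-MDS.


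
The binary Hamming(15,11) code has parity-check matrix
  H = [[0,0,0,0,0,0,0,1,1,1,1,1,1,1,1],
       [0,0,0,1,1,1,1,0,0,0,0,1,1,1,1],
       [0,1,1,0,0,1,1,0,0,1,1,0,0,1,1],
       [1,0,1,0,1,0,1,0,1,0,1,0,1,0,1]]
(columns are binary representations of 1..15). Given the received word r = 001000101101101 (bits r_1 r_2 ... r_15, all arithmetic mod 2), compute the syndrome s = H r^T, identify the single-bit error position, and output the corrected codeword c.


s = (1, 0, 0, 1)^T, error position = 9, corrected codeword c = 001000100101101

Compute s = H r^T mod 2 one row at a time:
  s_1 = 0 + 1 + 1 + 0 + 1 + 1 + 0 + 1 = 5 ≡ 1 (mod 2).
  s_2 = 0 + 0 + 0 + 1 + 1 + 1 + 0 + 1 = 4 ≡ 0 (mod 2).
  s_3 = 0 + 1 + 0 + 1 + 1 + 0 + 0 + 1 = 4 ≡ 0 (mod 2).
  s_4 = 0 + 1 + 0 + 1 + 1 + 0 + 1 + 1 = 5 ≡ 1 (mod 2).
s = (1, 0, 0, 1)^T — this equals column 9 of H (binary 1001), so error is at position 9.
Correct: flip bit 9 of r = 001000101101101 to get c = 001000100101101.


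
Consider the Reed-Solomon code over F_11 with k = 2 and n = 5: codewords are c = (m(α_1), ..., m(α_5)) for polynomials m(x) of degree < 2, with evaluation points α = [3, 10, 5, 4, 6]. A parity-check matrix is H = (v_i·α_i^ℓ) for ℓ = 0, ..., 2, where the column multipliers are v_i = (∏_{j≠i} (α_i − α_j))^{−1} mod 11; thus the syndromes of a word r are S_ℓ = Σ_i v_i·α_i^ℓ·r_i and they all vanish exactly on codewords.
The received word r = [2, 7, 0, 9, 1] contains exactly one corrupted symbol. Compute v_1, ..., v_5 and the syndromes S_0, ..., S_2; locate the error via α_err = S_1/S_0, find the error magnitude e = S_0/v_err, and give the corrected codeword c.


S = (5, 3, 4), error at position 3, error magnitude e = 6, c = [2, 7, 5, 9, 1].

Step 1: column multipliers v_i = (∏_{j≠i}(α_i − α_j))^{−1} mod 11.
  i = 1 (α = 3): (3−10)(3−5)(3−4)(3−6) = (−7)·(−2)·(−1)·(−3) = 42 ≡ 9, so v_1 = 9^{−1} = 5 (mod 11).
  i = 2 (α = 10): (10−3)(10−5)(10−4)(10−6) = 7·5·6·4 = 840 ≡ 4, so v_2 = 4^{−1} = 3 (mod 11).
  i = 3 (α = 5): (5−3)(5−10)(5−4)(5−6) = 2·(−5)·1·(−1) = 10 ≡ 10, so v_3 = 10^{−1} = 10 (mod 11).
  i = 4 (α = 4): (4−3)(4−10)(4−5)(4−6) = 1·(−6)·(−1)·(−2) = −12 ≡ 10, so v_4 = 10^{−1} = 10 (mod 11).
  i = 5 (α = 6): (6−3)(6−10)(6−5)(6−4) = 3·(−4)·1·2 = −24 ≡ 9, so v_5 = 9^{−1} = 5 (mod 11).
  v = [5, 3, 10, 10, 5].
Step 2: syndromes of r = [2, 7, 0, 9, 1] (all sums mod 11).
  S_0 = Σ v_i r_i = 5·2 + 3·7 + 10·0 + 10·9 + 5·1 = 126 ≡ 5.
  S_1 = Σ v_i α_i r_i = 5·3·2 + 3·10·7 + 10·5·0 + 10·4·9 + 5·6·1 = 630 ≡ 3.
  α_i^2 mod 11 = [9, 1, 3, 5, 3].
  S_2 = Σ v_i α_i^2 r_i = 5·9·2 + 3·1·7 + 10·3·0 + 10·5·9 + 5·3·1 = 576 ≡ 4.
  S = (5, 3, 4) ≠ 0, so r is not a codeword (an error is present).
Step 3: locate the error. For a single error e at position i, S_ℓ = v_i·e·α_i^ℓ, so α_err = S_1/S_0.
  S_0^{−1} = 5^{−1} = 9 (mod 11), so α_err = 3·9 = 27 ≡ 5 = α_3. Error position i = 3.
  Consistency check: S_2/S_1 = 4·4 = 16 ≡ 5 = α_err ✓ (single-error assumption holds).
Step 4: error magnitude e = S_0/v_3 = S_0·∏_{j≠3}(α_3 − α_j) = 5·10 = 50 ≡ 6 (mod 11).
Step 5: correct position 3: c_3 = r_3 − e = 0 − 6 ≡ 5 (mod 11). Hence c = [2, 7, 5, 9, 1].
  Check: interpolating c through the α_i gives m(x) = 3 + 7·x (degree < 2) with m(α_i) = c_i for every i, so c is indeed a codeword.


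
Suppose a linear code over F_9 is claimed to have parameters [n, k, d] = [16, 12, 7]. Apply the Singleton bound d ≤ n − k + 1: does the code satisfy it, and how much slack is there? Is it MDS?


Singleton RHS = n − k + 1 = 5, slack = -2, bound violated (no such code; not MDS).

Singleton bound: d ≤ n − k + 1.
Here n = 16, k = 12, so n − k + 1 = 5.
Given d = 7, check d ≤ 5: NO.
Slack = (n − k + 1) − d = -2.
The slack is negative: d = 7 exceeds n − k + 1 = 5 by 2, so the Singleton bound is violated and no linear [16, 12, 7]_9 code can exist. In particular it is not MDS (MDS requires d = n − k + 1 exactly).
Description: the claimed parameters are [16, 12, 7]_9; such a code would be impossible (violates the Singleton bound).


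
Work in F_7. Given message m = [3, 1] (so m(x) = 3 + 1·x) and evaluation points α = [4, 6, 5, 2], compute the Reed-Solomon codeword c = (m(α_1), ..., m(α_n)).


c = [0, 2, 1, 5]

Message polynomial: m(x) = 3 + 1·x (mod 7).
For each evaluation point α_i, compute m(α_i) mod 7:
  α_1 = 4: Horner steps 1 → 0, so m(4) = 0.
  α_2 = 6: Horner steps 1 → 2, so m(6) = 2.
  α_3 = 5: Horner steps 1 → 1, so m(5) = 1.
  α_4 = 2: Horner steps 1 → 5, so m(2) = 5.
Codeword c = [0, 2, 1, 5] ∈ F_7^4.


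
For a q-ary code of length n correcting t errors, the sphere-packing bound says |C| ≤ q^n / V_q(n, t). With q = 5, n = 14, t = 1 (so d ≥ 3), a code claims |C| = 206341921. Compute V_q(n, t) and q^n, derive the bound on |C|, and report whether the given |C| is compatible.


V_q(n, t) = 57, q^n = 6103515625, Hamming bound = 107079221, |C| = 206341921 > bound (violated).

Step 1: Compute V_q(n, t) = Σ_{j=0}^1 C(n, j) (q−1)^j.
  j = 0: C(14,0)·(4)^0 = 1·1 = 1.
  j = 1: C(14,1)·(4)^1 = 14·4 = 56.
  V_q(n, t) = 1 + 56 = 57.
Step 2: q^n = 5^14 = 6103515625.
Step 3: Hamming bound ⌊q^n / V_q(n,t)⌋ = ⌊6103515625/57⌋ = 107079221.
Step 4: Compare |C| = 206341921 to 107079221: violated.
The claimed |C| lies above the Hamming bound, so no 5-ary code of length 14 with d ≥ 3 can have 206341921 codewords.


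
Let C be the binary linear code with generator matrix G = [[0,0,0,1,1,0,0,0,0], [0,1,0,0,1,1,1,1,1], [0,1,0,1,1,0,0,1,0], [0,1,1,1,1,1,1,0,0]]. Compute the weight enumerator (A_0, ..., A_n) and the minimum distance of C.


Weight distribution: A_0 = 1, A_2 = 2, A_4 = 9, A_6 = 4. Minimum distance d = 2.

Enumerate all 2^4 = 16 messages m ∈ F_2^4.
For each, compute codeword c = mG in F_2^9, then tally its weight.
  m = 0000 → c = 000000000, weight = 0.
  m = 1000 → c = 000110000, weight = 2.
  m = 0100 → c = 010011111, weight = 6.
  m = 1100 → c = 010101111, weight = 6.
  m = 0010 → c = 010110010, weight = 4.
  m = 1010 → c = 010000010, weight = 2.
  m = 0110 → c = 000101101, weight = 4.
  m = 1110 → c = 000011101, weight = 4.
  m = 0001 → c = 011111100, weight = 6.
  m = 1001 → c = 011001100, weight = 4.
  m = 0101 → c = 001100011, weight = 4.
  m = 1101 → c = 001010011, weight = 4.
  m = 0011 → c = 001001110, weight = 4.
  m = 1011 → c = 001111110, weight = 6.
  m = 0111 → c = 011010001, weight = 4.
  m = 1111 → c = 011100001, weight = 4.
Tally weights:
  weight 0: 1 codewords.
  weight 2: 2 codewords.
  weight 4: 9 codewords.
  weight 6: 4 codewords.
Minimum distance d = smallest w > 0 with A_w > 0 = 2.
Sanity: Σ A_w = 16 = 2^4 = 16 ✓.


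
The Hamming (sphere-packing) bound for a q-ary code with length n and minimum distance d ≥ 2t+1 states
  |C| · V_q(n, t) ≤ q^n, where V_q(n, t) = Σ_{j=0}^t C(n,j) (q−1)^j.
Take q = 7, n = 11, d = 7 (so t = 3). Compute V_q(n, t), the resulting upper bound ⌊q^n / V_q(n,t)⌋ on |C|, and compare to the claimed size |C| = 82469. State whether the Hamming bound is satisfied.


V_q(n, t) = 37687, q^n = 1977326743, Hamming bound = 52467, |C| = 82469 > bound (violated).

Step 1: Compute V_q(n, t) = Σ_{j=0}^3 C(n, j) (q−1)^j.
  j = 0: C(11,0)·(6)^0 = 1·1 = 1.
  j = 1: C(11,1)·(6)^1 = 11·6 = 66.
  j = 2: C(11,2)·(6)^2 = 55·36 = 1980.
  j = 3: C(11,3)·(6)^3 = 165·216 = 35640.
  V_q(n, t) = 1 + 66 + 1980 + 35640 = 37687.
Step 2: q^n = 7^11 = 1977326743.
Step 3: Hamming bound ⌊q^n / V_q(n,t)⌋ = ⌊1977326743/37687⌋ = 52467.
Step 4: Compare |C| = 82469 to 52467: violated.
The claimed |C| lies above the Hamming bound, so no 7-ary code of length 11 with d ≥ 7 can have 82469 codewords.


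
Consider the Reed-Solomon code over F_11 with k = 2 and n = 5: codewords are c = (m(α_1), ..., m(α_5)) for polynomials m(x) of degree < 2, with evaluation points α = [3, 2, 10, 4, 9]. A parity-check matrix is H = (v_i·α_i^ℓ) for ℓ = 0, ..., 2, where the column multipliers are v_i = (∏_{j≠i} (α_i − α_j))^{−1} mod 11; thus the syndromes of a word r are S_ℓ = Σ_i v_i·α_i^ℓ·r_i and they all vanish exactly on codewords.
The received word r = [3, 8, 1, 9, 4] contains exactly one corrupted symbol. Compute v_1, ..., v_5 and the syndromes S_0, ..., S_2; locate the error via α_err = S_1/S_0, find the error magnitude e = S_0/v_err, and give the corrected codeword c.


S = (2, 7, 8), error at position 5, error magnitude e = 9, c = [3, 8, 1, 9, 6].

Step 1: column multipliers v_i = (∏_{j≠i}(α_i − α_j))^{−1} mod 11.
  i = 1 (α = 3): (3−2)(3−10)(3−4)(3−9) = 1·(−7)·(−1)·(−6) = −42 ≡ 2, so v_1 = 2^{−1} = 6 (mod 11).
  i = 2 (α = 2): (2−3)(2−10)(2−4)(2−9) = (−1)·(−8)·(−2)·(−7) = 112 ≡ 2, so v_2 = 2^{−1} = 6 (mod 11).
  i = 3 (α = 10): (10−3)(10−2)(10−4)(10−9) = 7·8·6·1 = 336 ≡ 6, so v_3 = 6^{−1} = 2 (mod 11).
  i = 4 (α = 4): (4−3)(4−2)(4−10)(4−9) = 1·2·(−6)·(−5) = 60 ≡ 5, so v_4 = 5^{−1} = 9 (mod 11).
  i = 5 (α = 9): (9−3)(9−2)(9−10)(9−4) = 6·7·(−1)·5 = −210 ≡ 10, so v_5 = 10^{−1} = 10 (mod 11).
  v = [6, 6, 2, 9, 10].
Step 2: syndromes of r = [3, 8, 1, 9, 4] (all sums mod 11).
  S_0 = Σ v_i r_i = 6·3 + 6·8 + 2·1 + 9·9 + 10·4 = 189 ≡ 2.
  S_1 = Σ v_i α_i r_i = 6·3·3 + 6·2·8 + 2·10·1 + 9·4·9 + 10·9·4 = 854 ≡ 7.
  α_i^2 mod 11 = [9, 4, 1, 5, 4].
  S_2 = Σ v_i α_i^2 r_i = 6·9·3 + 6·4·8 + 2·1·1 + 9·5·9 + 10·4·4 = 921 ≡ 8.
  S = (2, 7, 8) ≠ 0, so r is not a codeword (an error is present).
Step 3: locate the error. For a single error e at position i, S_ℓ = v_i·e·α_i^ℓ, so α_err = S_1/S_0.
  S_0^{−1} = 2^{−1} = 6 (mod 11), so α_err = 7·6 = 42 ≡ 9 = α_5. Error position i = 5.
  Consistency check: S_2/S_1 = 8·8 = 64 ≡ 9 = α_err ✓ (single-error assumption holds).
Step 4: error magnitude e = S_0/v_5 = S_0·∏_{j≠5}(α_5 − α_j) = 2·10 = 20 ≡ 9 (mod 11).
Step 5: correct position 5: c_5 = r_5 − e = 4 − 9 ≡ 6 (mod 11). Hence c = [3, 8, 1, 9, 6].
  Check: interpolating c through the α_i gives m(x) = 7 + 6·x (degree < 2) with m(α_i) = c_i for every i, so c is indeed a codeword.


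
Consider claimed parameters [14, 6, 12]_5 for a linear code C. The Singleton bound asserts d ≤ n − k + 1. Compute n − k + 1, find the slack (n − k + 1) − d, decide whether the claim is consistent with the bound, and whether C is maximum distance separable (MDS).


Singleton RHS = n − k + 1 = 9, slack = -3, bound violated (no such code; not MDS).

Singleton bound: d ≤ n − k + 1.
Here n = 14, k = 6, so n − k + 1 = 9.
Given d = 12, check d ≤ 9: NO.
Slack = (n − k + 1) − d = -3.
The slack is negative: d = 12 exceeds n − k + 1 = 9 by 3, so the Singleton bound is violated and no linear [14, 6, 12]_5 code can exist. In particular it is not MDS (MDS requires d = n − k + 1 exactly).
Description: the claimed parameters are [14, 6, 12]_5; such a code would be impossible (violates the Singleton bound).


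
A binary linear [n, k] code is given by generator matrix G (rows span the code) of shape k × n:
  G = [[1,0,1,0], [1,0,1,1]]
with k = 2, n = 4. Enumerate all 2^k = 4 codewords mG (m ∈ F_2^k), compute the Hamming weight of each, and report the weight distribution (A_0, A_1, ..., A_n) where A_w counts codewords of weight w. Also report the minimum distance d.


Weight distribution: A_0 = 1, A_1 = 1, A_2 = 1, A_3 = 1. Minimum distance d = 1.

Enumerate all 2^2 = 4 messages m ∈ F_2^2.
For each, compute codeword c = mG in F_2^4, then tally its weight.
  m = 00 → c = 0000, weight = 0.
  m = 10 → c = 1010, weight = 2.
  m = 01 → c = 1011, weight = 3.
  m = 11 → c = 0001, weight = 1.
Tally weights:
  weight 0: 1 codewords.
  weight 1: 1 codewords.
  weight 2: 1 codewords.
  weight 3: 1 codewords.
Minimum distance d = smallest w > 0 with A_w > 0 = 1.
Sanity: Σ A_w = 4 = 2^2 = 4 ✓.


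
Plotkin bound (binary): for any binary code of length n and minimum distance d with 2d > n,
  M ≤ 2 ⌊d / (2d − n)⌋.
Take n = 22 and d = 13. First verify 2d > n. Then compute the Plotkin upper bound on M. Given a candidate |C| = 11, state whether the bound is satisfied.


Plotkin bound M ≤ 6; given |C| = 11 > bound (violated).

Check applicability: 2d = 26, n = 22.
2d − n = 4 > 0, so Plotkin applies.
Compute d/(2d−n) = 13/4 ≈ 3.2500.
⌊d/(2d−n)⌋ = 3.
Plotkin bound: M ≤ 2·3 = 6.
Given |C| = 11, check: VIOLATED.
This |C| is above the Plotkin bound, so no binary code with n = 22, d = 13 and 11 codewords exists.


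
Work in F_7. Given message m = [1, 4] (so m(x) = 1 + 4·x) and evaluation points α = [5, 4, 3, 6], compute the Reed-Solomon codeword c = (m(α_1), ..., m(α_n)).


c = [0, 3, 6, 4]

Message polynomial: m(x) = 1 + 4·x (mod 7).
For each evaluation point α_i, compute m(α_i) mod 7:
  α_1 = 5: Horner steps 4 → 0, so m(5) = 0.
  α_2 = 4: Horner steps 4 → 3, so m(4) = 3.
  α_3 = 3: Horner steps 4 → 6, so m(3) = 6.
  α_4 = 6: Horner steps 4 → 4, so m(6) = 4.
Codeword c = [0, 3, 6, 4] ∈ F_7^4.


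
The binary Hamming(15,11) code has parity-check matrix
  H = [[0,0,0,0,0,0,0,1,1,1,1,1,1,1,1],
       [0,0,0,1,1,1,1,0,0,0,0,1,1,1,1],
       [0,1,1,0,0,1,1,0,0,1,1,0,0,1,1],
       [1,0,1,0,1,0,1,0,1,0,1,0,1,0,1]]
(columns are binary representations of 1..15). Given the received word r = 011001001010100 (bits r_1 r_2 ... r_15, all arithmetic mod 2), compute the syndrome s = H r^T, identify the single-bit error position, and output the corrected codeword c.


s = (1, 0, 0, 0)^T, error position = 8, corrected codeword c = 011001011010100

Compute s = H r^T mod 2 one row at a time:
  s_1 = 0 + 1 + 0 + 1 + 0 + 1 + 0 + 0 = 3 ≡ 1 (mod 2).
  s_2 = 0 + 0 + 1 + 0 + 0 + 1 + 0 + 0 = 2 ≡ 0 (mod 2).
  s_3 = 1 + 1 + 1 + 0 + 0 + 1 + 0 + 0 = 4 ≡ 0 (mod 2).
  s_4 = 0 + 1 + 0 + 0 + 1 + 1 + 1 + 0 = 4 ≡ 0 (mod 2).
s = (1, 0, 0, 0)^T — this equals column 8 of H (binary 1000), so error is at position 8.
Correct: flip bit 8 of r = 011001001010100 to get c = 011001011010100.


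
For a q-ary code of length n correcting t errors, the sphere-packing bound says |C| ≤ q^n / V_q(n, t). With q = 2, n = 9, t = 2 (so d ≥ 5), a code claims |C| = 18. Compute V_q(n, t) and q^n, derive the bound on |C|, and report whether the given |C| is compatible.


V_q(n, t) = 46, q^n = 512, Hamming bound = 11, |C| = 18 > bound (violated).

Step 1: Compute V_q(n, t) = Σ_{j=0}^2 C(n, j) (q−1)^j.
  j = 0: C(9,0)·(1)^0 = 1·1 = 1.
  j = 1: C(9,1)·(1)^1 = 9·1 = 9.
  j = 2: C(9,2)·(1)^2 = 36·1 = 36.
  V_q(n, t) = 1 + 9 + 36 = 46.
Step 2: q^n = 2^9 = 512.
Step 3: Hamming bound ⌊q^n / V_q(n,t)⌋ = ⌊512/46⌋ = 11.
Step 4: Compare |C| = 18 to 11: violated.
The claimed |C| lies above the Hamming bound, so no 2-ary code of length 9 with d ≥ 5 can have 18 codewords.


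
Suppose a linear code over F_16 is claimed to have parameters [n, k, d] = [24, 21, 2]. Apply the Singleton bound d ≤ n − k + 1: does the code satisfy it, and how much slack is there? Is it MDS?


Singleton RHS = n − k + 1 = 4, slack = 2, bound satisfied, not MDS.

Singleton bound: d ≤ n − k + 1.
Here n = 24, k = 21, so n − k + 1 = 4.
Given d = 2, check d ≤ 4: YES.
Slack = (n − k + 1) − d = 2.
The code is NOT MDS (slack = 2 > 0).
Description: the claimed parameters are [24, 21, 2]_16; such a code would be non-MDS.


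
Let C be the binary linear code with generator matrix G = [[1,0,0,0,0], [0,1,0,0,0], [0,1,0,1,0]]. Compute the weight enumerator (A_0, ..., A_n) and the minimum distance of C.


Weight distribution: A_0 = 1, A_1 = 3, A_2 = 3, A_3 = 1. Minimum distance d = 1.

Enumerate all 2^3 = 8 messages m ∈ F_2^3.
For each, compute codeword c = mG in F_2^5, then tally its weight.
  m = 000 → c = 00000, weight = 0.
  m = 100 → c = 10000, weight = 1.
  m = 010 → c = 01000, weight = 1.
  m = 110 → c = 11000, weight = 2.
  m = 001 → c = 01010, weight = 2.
  m = 101 → c = 11010, weight = 3.
  m = 011 → c = 00010, weight = 1.
  m = 111 → c = 10010, weight = 2.
Tally weights:
  weight 0: 1 codewords.
  weight 1: 3 codewords.
  weight 2: 3 codewords.
  weight 3: 1 codewords.
Minimum distance d = smallest w > 0 with A_w > 0 = 1.
Sanity: Σ A_w = 8 = 2^3 = 8 ✓.


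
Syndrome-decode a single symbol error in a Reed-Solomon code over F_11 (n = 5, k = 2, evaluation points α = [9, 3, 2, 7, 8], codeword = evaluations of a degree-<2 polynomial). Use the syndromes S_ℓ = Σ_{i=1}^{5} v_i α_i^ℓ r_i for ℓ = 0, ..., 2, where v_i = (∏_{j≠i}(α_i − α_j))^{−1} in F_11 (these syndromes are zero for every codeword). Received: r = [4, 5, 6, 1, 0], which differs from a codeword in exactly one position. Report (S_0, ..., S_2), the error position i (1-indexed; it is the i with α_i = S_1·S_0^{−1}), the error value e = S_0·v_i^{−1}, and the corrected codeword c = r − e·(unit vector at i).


S = (7, 8, 6), error at position 1, error magnitude e = 5, c = [10, 5, 6, 1, 0].

Step 1: column multipliers v_i = (∏_{j≠i}(α_i − α_j))^{−1} mod 11.
  i = 1 (α = 9): (9−3)(9−2)(9−7)(9−8) = 6·7·2·1 = 84 ≡ 7, so v_1 = 7^{−1} = 8 (mod 11).
  i = 2 (α = 3): (3−9)(3−2)(3−7)(3−8) = (−6)·1·(−4)·(−5) = −120 ≡ 1, so v_2 = 1^{−1} = 1 (mod 11).
  i = 3 (α = 2): (2−9)(2−3)(2−7)(2−8) = (−7)·(−1)·(−5)·(−6) = 210 ≡ 1, so v_3 = 1^{−1} = 1 (mod 11).
  i = 4 (α = 7): (7−9)(7−3)(7−2)(7−8) = (−2)·4·5·(−1) = 40 ≡ 7, so v_4 = 7^{−1} = 8 (mod 11).
  i = 5 (α = 8): (8−9)(8−3)(8−2)(8−7) = (−1)·5·6·1 = −30 ≡ 3, so v_5 = 3^{−1} = 4 (mod 11).
  v = [8, 1, 1, 8, 4].
Step 2: syndromes of r = [4, 5, 6, 1, 0] (all sums mod 11).
  S_0 = Σ v_i r_i = 8·4 + 1·5 + 1·6 + 8·1 + 4·0 = 51 ≡ 7.
  S_1 = Σ v_i α_i r_i = 8·9·4 + 1·3·5 + 1·2·6 + 8·7·1 + 4·8·0 = 371 ≡ 8.
  α_i^2 mod 11 = [4, 9, 4, 5, 9].
  S_2 = Σ v_i α_i^2 r_i = 8·4·4 + 1·9·5 + 1·4·6 + 8·5·1 + 4·9·0 = 237 ≡ 6.
  S = (7, 8, 6) ≠ 0, so r is not a codeword (an error is present).
Step 3: locate the error. For a single error e at position i, S_ℓ = v_i·e·α_i^ℓ, so α_err = S_1/S_0.
  S_0^{−1} = 7^{−1} = 8 (mod 11), so α_err = 8·8 = 64 ≡ 9 = α_1. Error position i = 1.
  Consistency check: S_2/S_1 = 6·7 = 42 ≡ 9 = α_err ✓ (single-error assumption holds).
Step 4: error magnitude e = S_0/v_1 = S_0·∏_{j≠1}(α_1 − α_j) = 7·7 = 49 ≡ 5 (mod 11).
Step 5: correct position 1: c_1 = r_1 − e = 4 − 5 ≡ 10 (mod 11). Hence c = [10, 5, 6, 1, 0].
  Check: interpolating c through the α_i gives m(x) = 8 + 10·x (degree < 2) with m(α_i) = c_i for every i, so c is indeed a codeword.


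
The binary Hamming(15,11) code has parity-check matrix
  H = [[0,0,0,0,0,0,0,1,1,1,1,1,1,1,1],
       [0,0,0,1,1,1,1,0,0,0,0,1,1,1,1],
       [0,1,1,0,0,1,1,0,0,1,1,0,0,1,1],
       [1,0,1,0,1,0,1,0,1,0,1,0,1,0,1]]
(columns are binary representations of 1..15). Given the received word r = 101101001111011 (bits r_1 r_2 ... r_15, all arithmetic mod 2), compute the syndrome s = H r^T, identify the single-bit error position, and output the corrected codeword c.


s = (0, 1, 0, 1)^T, error position = 5, corrected codeword c = 101111001111011

Compute s = H r^T mod 2 one row at a time:
  s_1 = 0 + 1 + 1 + 1 + 1 + 0 + 1 + 1 = 6 ≡ 0 (mod 2).
  s_2 = 1 + 0 + 1 + 0 + 1 + 0 + 1 + 1 = 5 ≡ 1 (mod 2).
  s_3 = 0 + 1 + 1 + 0 + 1 + 1 + 1 + 1 = 6 ≡ 0 (mod 2).
  s_4 = 1 + 1 + 0 + 0 + 1 + 1 + 0 + 1 = 5 ≡ 1 (mod 2).
s = (0, 1, 0, 1)^T — this equals column 5 of H (binary 0101), so error is at position 5.
Correct: flip bit 5 of r = 101101001111011 to get c = 101111001111011.


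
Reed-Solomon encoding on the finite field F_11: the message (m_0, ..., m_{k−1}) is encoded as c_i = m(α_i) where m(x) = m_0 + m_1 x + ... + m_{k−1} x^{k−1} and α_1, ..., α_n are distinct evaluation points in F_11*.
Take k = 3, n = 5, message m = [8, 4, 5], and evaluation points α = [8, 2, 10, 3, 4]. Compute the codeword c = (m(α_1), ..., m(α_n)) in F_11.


c = [8, 3, 9, 10, 5]

Message polynomial: m(x) = 8 + 4·x + 5·x^2 (mod 11).
For each evaluation point α_i, compute m(α_i) mod 11:
  α_1 = 8: Horner steps 5 → 0 → 8, so m(8) = 8.
  α_2 = 2: Horner steps 5 → 3 → 3, so m(2) = 3.
  α_3 = 10: Horner steps 5 → 10 → 9, so m(10) = 9.
  α_4 = 3: Horner steps 5 → 8 → 10, so m(3) = 10.
  α_5 = 4: Horner steps 5 → 2 → 5, so m(4) = 5.
Codeword c = [8, 3, 9, 10, 5] ∈ F_11^5.


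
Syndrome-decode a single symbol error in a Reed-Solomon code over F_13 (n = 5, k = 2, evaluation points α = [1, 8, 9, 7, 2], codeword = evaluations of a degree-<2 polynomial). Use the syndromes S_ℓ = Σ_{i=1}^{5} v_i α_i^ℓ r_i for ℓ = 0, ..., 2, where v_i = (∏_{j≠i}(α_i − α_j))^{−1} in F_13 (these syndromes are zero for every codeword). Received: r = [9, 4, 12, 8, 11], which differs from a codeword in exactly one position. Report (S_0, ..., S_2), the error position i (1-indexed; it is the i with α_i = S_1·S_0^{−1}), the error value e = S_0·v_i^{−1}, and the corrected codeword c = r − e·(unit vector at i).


S = (2, 3, 11), error at position 2, error magnitude e = 7, c = [9, 10, 12, 8, 11].

Step 1: column multipliers v_i = (∏_{j≠i}(α_i − α_j))^{−1} mod 13.
  i = 1 (α = 1): (1−8)(1−9)(1−7)(1−2) = (−7)·(−8)·(−6)·(−1) = 336 ≡ 11, so v_1 = 11^{−1} = 6 (mod 13).
  i = 2 (α = 8): (8−1)(8−9)(8−7)(8−2) = 7·(−1)·1·6 = −42 ≡ 10, so v_2 = 10^{−1} = 4 (mod 13).
  i = 3 (α = 9): (9−1)(9−8)(9−7)(9−2) = 8·1·2·7 = 112 ≡ 8, so v_3 = 8^{−1} = 5 (mod 13).
  i = 4 (α = 7): (7−1)(7−8)(7−9)(7−2) = 6·(−1)·(−2)·5 = 60 ≡ 8, so v_4 = 8^{−1} = 5 (mod 13).
  i = 5 (α = 2): (2−1)(2−8)(2−9)(2−7) = 1·(−6)·(−7)·(−5) = −210 ≡ 11, so v_5 = 11^{−1} = 6 (mod 13).
  v = [6, 4, 5, 5, 6].
Step 2: syndromes of r = [9, 4, 12, 8, 11] (all sums mod 13).
  S_0 = Σ v_i r_i = 6·9 + 4·4 + 5·12 + 5·8 + 6·11 = 236 ≡ 2.
  S_1 = Σ v_i α_i r_i = 6·1·9 + 4·8·4 + 5·9·12 + 5·7·8 + 6·2·11 = 1134 ≡ 3.
  α_i^2 mod 13 = [1, 12, 3, 10, 4].
  S_2 = Σ v_i α_i^2 r_i = 6·1·9 + 4·12·4 + 5·3·12 + 5·10·8 + 6·4·11 = 1090 ≡ 11.
  S = (2, 3, 11) ≠ 0, so r is not a codeword (an error is present).
Step 3: locate the error. For a single error e at position i, S_ℓ = v_i·e·α_i^ℓ, so α_err = S_1/S_0.
  S_0^{−1} = 2^{−1} = 7 (mod 13), so α_err = 3·7 = 21 ≡ 8 = α_2. Error position i = 2.
  Consistency check: S_2/S_1 = 11·9 = 99 ≡ 8 = α_err ✓ (single-error assumption holds).
Step 4: error magnitude e = S_0/v_2 = S_0·∏_{j≠2}(α_2 − α_j) = 2·10 = 20 ≡ 7 (mod 13).
Step 5: correct position 2: c_2 = r_2 − e = 4 − 7 ≡ 10 (mod 13). Hence c = [9, 10, 12, 8, 11].
  Check: interpolating c through the α_i gives m(x) = 7 + 2·x (degree < 2) with m(α_i) = c_i for every i, so c is indeed a codeword.


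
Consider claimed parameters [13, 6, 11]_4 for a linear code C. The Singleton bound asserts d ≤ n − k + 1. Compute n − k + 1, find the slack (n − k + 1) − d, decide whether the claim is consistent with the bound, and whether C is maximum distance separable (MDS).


Singleton RHS = n − k + 1 = 8, slack = -3, bound violated (no such code; not MDS).

Singleton bound: d ≤ n − k + 1.
Here n = 13, k = 6, so n − k + 1 = 8.
Given d = 11, check d ≤ 8: NO.
Slack = (n − k + 1) − d = -3.
The slack is negative: d = 11 exceeds n − k + 1 = 8 by 3, so the Singleton bound is violated and no linear [13, 6, 11]_4 code can exist. In particular it is not MDS (MDS requires d = n − k + 1 exactly).
Description: the claimed parameters are [13, 6, 11]_4; such a code would be impossible (violates the Singleton bound).


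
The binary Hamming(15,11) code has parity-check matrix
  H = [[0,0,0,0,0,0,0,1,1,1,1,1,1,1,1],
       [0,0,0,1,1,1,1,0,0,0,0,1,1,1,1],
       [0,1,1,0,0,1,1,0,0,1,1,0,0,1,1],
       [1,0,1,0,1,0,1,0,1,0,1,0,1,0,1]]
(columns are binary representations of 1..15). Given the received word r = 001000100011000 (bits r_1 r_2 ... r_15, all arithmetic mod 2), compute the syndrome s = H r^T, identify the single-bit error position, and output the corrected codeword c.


s = (0, 0, 1, 1)^T, error position = 3, corrected codeword c = 000000100011000

Compute s = H r^T mod 2 one row at a time:
  s_1 = 0 + 0 + 0 + 1 + 1 + 0 + 0 + 0 = 2 ≡ 0 (mod 2).
  s_2 = 0 + 0 + 0 + 1 + 1 + 0 + 0 + 0 = 2 ≡ 0 (mod 2).
  s_3 = 0 + 1 + 0 + 1 + 0 + 1 + 0 + 0 = 3 ≡ 1 (mod 2).
  s_4 = 0 + 1 + 0 + 1 + 0 + 1 + 0 + 0 = 3 ≡ 1 (mod 2).
s = (0, 0, 1, 1)^T — this equals column 3 of H (binary 0011), so error is at position 3.
Correct: flip bit 3 of r = 001000100011000 to get c = 000000100011000.


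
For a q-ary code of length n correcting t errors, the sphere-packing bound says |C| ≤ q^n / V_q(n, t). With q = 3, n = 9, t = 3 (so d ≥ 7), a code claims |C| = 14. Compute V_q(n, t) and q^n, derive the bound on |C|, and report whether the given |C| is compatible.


V_q(n, t) = 835, q^n = 19683, Hamming bound = 23, |C| = 14 ≤ bound (satisfied).

Step 1: Compute V_q(n, t) = Σ_{j=0}^3 C(n, j) (q−1)^j.
  j = 0: C(9,0)·(2)^0 = 1·1 = 1.
  j = 1: C(9,1)·(2)^1 = 9·2 = 18.
  j = 2: C(9,2)·(2)^2 = 36·4 = 144.
  j = 3: C(9,3)·(2)^3 = 84·8 = 672.
  V_q(n, t) = 1 + 18 + 144 + 672 = 835.
Step 2: q^n = 3^9 = 19683.
Step 3: Hamming bound ⌊q^n / V_q(n,t)⌋ = ⌊19683/835⌋ = 23.
Step 4: Compare |C| = 14 to 23: satisfied.
The claimed |C| lies below the Hamming bound.


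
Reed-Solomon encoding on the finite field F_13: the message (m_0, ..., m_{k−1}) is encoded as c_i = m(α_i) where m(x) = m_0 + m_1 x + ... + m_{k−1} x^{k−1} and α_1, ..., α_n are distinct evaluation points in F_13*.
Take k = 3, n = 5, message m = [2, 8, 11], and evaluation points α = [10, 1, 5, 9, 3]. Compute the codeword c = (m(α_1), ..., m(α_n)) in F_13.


c = [12, 8, 5, 3, 8]

Message polynomial: m(x) = 2 + 8·x + 11·x^2 (mod 13).
For each evaluation point α_i, compute m(α_i) mod 13:
  α_1 = 10: Horner steps 11 → 1 → 12, so m(10) = 12.
  α_2 = 1: Horner steps 11 → 6 → 8, so m(1) = 8.
  α_3 = 5: Horner steps 11 → 11 → 5, so m(5) = 5.
  α_4 = 9: Horner steps 11 → 3 → 3, so m(9) = 3.
  α_5 = 3: Horner steps 11 → 2 → 8, so m(3) = 8.
Codeword c = [12, 8, 5, 3, 8] ∈ F_13^5.


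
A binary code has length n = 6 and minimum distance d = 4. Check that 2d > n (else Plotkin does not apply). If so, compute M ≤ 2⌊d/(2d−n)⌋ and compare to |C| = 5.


Plotkin bound M ≤ 4; given |C| = 5 > bound (violated).

Check applicability: 2d = 8, n = 6.
2d − n = 2 > 0, so Plotkin applies.
Compute d/(2d−n) = 4/2 ≈ 2.0000.
⌊d/(2d−n)⌋ = 2.
Plotkin bound: M ≤ 2·2 = 4.
Given |C| = 5, check: VIOLATED.
This |C| is above the Plotkin bound, so no binary code with n = 6, d = 4 and 5 codewords exists.


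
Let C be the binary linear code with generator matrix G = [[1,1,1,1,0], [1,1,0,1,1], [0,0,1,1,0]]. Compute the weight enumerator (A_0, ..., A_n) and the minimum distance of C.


Weight distribution: A_0 = 1, A_2 = 4, A_4 = 3. Minimum distance d = 2.

Enumerate all 2^3 = 8 messages m ∈ F_2^3.
For each, compute codeword c = mG in F_2^5, then tally its weight.
  m = 000 → c = 00000, weight = 0.
  m = 100 → c = 11110, weight = 4.
  m = 010 → c = 11011, weight = 4.
  m = 110 → c = 00101, weight = 2.
  m = 001 → c = 00110, weight = 2.
  m = 101 → c = 11000, weight = 2.
  m = 011 → c = 11101, weight = 4.
  m = 111 → c = 00011, weight = 2.
Tally weights:
  weight 0: 1 codewords.
  weight 2: 4 codewords.
  weight 4: 3 codewords.
Minimum distance d = smallest w > 0 with A_w > 0 = 2.
Sanity: Σ A_w = 8 = 2^3 = 8 ✓.


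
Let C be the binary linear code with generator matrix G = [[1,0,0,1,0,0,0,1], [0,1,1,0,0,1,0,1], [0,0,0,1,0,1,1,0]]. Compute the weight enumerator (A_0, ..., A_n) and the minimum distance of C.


Weight distribution: A_0 = 1, A_3 = 2, A_4 = 3, A_5 = 2. Minimum distance d = 3.

Enumerate all 2^3 = 8 messages m ∈ F_2^3.
For each, compute codeword c = mG in F_2^8, then tally its weight.
  m = 000 → c = 00000000, weight = 0.
  m = 100 → c = 10010001, weight = 3.
  m = 010 → c = 01100101, weight = 4.
  m = 110 → c = 11110100, weight = 5.
  m = 001 → c = 00010110, weight = 3.
  m = 101 → c = 10000111, weight = 4.
  m = 011 → c = 01110011, weight = 5.
  m = 111 → c = 11100010, weight = 4.
Tally weights:
  weight 0: 1 codewords.
  weight 3: 2 codewords.
  weight 4: 3 codewords.
  weight 5: 2 codewords.
Minimum distance d = smallest w > 0 with A_w > 0 = 3.
Sanity: Σ A_w = 8 = 2^3 = 8 ✓.


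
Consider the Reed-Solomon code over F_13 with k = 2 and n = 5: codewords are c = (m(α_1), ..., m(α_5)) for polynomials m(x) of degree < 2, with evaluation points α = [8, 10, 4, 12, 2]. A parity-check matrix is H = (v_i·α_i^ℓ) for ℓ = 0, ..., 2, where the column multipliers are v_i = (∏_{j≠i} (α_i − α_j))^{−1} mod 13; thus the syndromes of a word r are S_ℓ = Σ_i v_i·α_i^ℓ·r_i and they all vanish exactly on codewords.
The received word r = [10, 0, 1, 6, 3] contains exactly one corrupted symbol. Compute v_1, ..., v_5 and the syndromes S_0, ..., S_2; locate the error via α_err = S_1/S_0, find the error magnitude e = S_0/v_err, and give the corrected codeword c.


S = (6, 8, 2), error at position 2, error magnitude e = 5, c = [10, 8, 1, 6, 3].

Step 1: column multipliers v_i = (∏_{j≠i}(α_i − α_j))^{−1} mod 13.
  i = 1 (α = 8): (8−10)(8−4)(8−12)(8−2) = (−2)·4·(−4)·6 = 192 ≡ 10, so v_1 = 10^{−1} = 4 (mod 13).
  i = 2 (α = 10): (10−8)(10−4)(10−12)(10−2) = 2·6·(−2)·8 = −192 ≡ 3, so v_2 = 3^{−1} = 9 (mod 13).
  i = 3 (α = 4): (4−8)(4−10)(4−12)(4−2) = (−4)·(−6)·(−8)·2 = −384 ≡ 6, so v_3 = 6^{−1} = 11 (mod 13).
  i = 4 (α = 12): (12−8)(12−10)(12−4)(12−2) = 4·2·8·10 = 640 ≡ 3, so v_4 = 3^{−1} = 9 (mod 13).
  i = 5 (α = 2): (2−8)(2−10)(2−4)(2−12) = (−6)·(−8)·(−2)·(−10) = 960 ≡ 11, so v_5 = 11^{−1} = 6 (mod 13).
  v = [4, 9, 11, 9, 6].
Step 2: syndromes of r = [10, 0, 1, 6, 3] (all sums mod 13).
  S_0 = Σ v_i r_i = 4·10 + 9·0 + 11·1 + 9·6 + 6·3 = 123 ≡ 6.
  S_1 = Σ v_i α_i r_i = 4·8·10 + 9·10·0 + 11·4·1 + 9·12·6 + 6·2·3 = 1048 ≡ 8.
  α_i^2 mod 13 = [12, 9, 3, 1, 4].
  S_2 = Σ v_i α_i^2 r_i = 4·12·10 + 9·9·0 + 11·3·1 + 9·1·6 + 6·4·3 = 639 ≡ 2.
  S = (6, 8, 2) ≠ 0, so r is not a codeword (an error is present).
Step 3: locate the error. For a single error e at position i, S_ℓ = v_i·e·α_i^ℓ, so α_err = S_1/S_0.
  S_0^{−1} = 6^{−1} = 11 (mod 13), so α_err = 8·11 = 88 ≡ 10 = α_2. Error position i = 2.
  Consistency check: S_2/S_1 = 2·5 = 10 ≡ 10 = α_err ✓ (single-error assumption holds).
Step 4: error magnitude e = S_0/v_2 = S_0·∏_{j≠2}(α_2 − α_j) = 6·3 = 18 ≡ 5 (mod 13).
Step 5: correct position 2: c_2 = r_2 − e = 0 − 5 ≡ 8 (mod 13). Hence c = [10, 8, 1, 6, 3].
  Check: interpolating c through the α_i gives m(x) = 5 + 12·x (degree < 2) with m(α_i) = c_i for every i, so c is indeed a codeword.


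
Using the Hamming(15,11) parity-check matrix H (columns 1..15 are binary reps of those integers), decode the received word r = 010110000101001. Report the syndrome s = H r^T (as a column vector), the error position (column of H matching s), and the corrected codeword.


s = (1, 0, 1, 0)^T, error position = 10, corrected codeword c = 010110000001001

Compute s = H r^T mod 2 one row at a time:
  s_1 = 0 + 0 + 1 + 0 + 1 + 0 + 0 + 1 = 3 ≡ 1 (mod 2).
  s_2 = 1 + 1 + 0 + 0 + 1 + 0 + 0 + 1 = 4 ≡ 0 (mod 2).
  s_3 = 1 + 0 + 0 + 0 + 1 + 0 + 0 + 1 = 3 ≡ 1 (mod 2).
  s_4 = 0 + 0 + 1 + 0 + 0 + 0 + 0 + 1 = 2 ≡ 0 (mod 2).
s = (1, 0, 1, 0)^T — this equals column 10 of H (binary 1010), so error is at position 10.
Correct: flip bit 10 of r = 010110000101001 to get c = 010110000001001.


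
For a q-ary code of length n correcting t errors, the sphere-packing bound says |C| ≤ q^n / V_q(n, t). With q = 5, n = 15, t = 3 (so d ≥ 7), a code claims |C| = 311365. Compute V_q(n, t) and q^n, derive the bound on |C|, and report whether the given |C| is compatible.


V_q(n, t) = 30861, q^n = 30517578125, Hamming bound = 988871, |C| = 311365 ≤ bound (satisfied).

Step 1: Compute V_q(n, t) = Σ_{j=0}^3 C(n, j) (q−1)^j.
  j = 0: C(15,0)·(4)^0 = 1·1 = 1.
  j = 1: C(15,1)·(4)^1 = 15·4 = 60.
  j = 2: C(15,2)·(4)^2 = 105·16 = 1680.
  j = 3: C(15,3)·(4)^3 = 455·64 = 29120.
  V_q(n, t) = 1 + 60 + 1680 + 29120 = 30861.
Step 2: q^n = 5^15 = 30517578125.
Step 3: Hamming bound ⌊q^n / V_q(n,t)⌋ = ⌊30517578125/30861⌋ = 988871.
Step 4: Compare |C| = 311365 to 988871: satisfied.
The claimed |C| lies below the Hamming bound.


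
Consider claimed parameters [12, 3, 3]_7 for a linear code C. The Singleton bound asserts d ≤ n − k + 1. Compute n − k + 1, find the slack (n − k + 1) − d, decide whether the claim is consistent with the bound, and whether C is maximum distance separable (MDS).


Singleton RHS = n − k + 1 = 10, slack = 7, bound satisfied, not MDS.

Singleton bound: d ≤ n − k + 1.
Here n = 12, k = 3, so n − k + 1 = 10.
Given d = 3, check d ≤ 10: YES.
Slack = (n − k + 1) − d = 7.
The code is NOT MDS (slack = 7 > 0).
Description: the claimed parameters are [12, 3, 3]_7; such a code would be non-MDS.


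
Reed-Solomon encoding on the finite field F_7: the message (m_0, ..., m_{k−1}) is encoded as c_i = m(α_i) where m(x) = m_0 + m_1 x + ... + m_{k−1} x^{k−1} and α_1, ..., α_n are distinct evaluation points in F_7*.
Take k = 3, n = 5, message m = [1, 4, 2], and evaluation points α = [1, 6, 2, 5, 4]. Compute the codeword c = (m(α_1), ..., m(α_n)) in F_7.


c = [0, 6, 3, 1, 0]

Message polynomial: m(x) = 1 + 4·x + 2·x^2 (mod 7).
For each evaluation point α_i, compute m(α_i) mod 7:
  α_1 = 1: Horner steps 2 → 6 → 0, so m(1) = 0.
  α_2 = 6: Horner steps 2 → 2 → 6, so m(6) = 6.
  α_3 = 2: Horner steps 2 → 1 → 3, so m(2) = 3.
  α_4 = 5: Horner steps 2 → 0 → 1, so m(5) = 1.
  α_5 = 4: Horner steps 2 → 5 → 0, so m(4) = 0.
Codeword c = [0, 6, 3, 1, 0] ∈ F_7^5.


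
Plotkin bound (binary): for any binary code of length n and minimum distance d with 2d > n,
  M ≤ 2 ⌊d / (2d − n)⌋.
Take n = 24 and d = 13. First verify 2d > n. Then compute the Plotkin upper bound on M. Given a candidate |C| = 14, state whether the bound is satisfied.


Plotkin bound M ≤ 12; given |C| = 14 > bound (violated).

Check applicability: 2d = 26, n = 24.
2d − n = 2 > 0, so Plotkin applies.
Compute d/(2d−n) = 13/2 ≈ 6.5000.
⌊d/(2d−n)⌋ = 6.
Plotkin bound: M ≤ 2·6 = 12.
Given |C| = 14, check: VIOLATED.
This |C| is above the Plotkin bound, so no binary code with n = 24, d = 13 and 14 codewords exists.


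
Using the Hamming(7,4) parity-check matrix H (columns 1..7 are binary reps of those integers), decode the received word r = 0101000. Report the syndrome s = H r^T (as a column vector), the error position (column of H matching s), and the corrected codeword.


s = (1, 1, 0)^T, error position = 6, corrected codeword c = 0101010

Compute s = H r^T mod 2 one row at a time:
  s_1 = 1 + 0 + 0 + 0 = 1 ≡ 1 (mod 2).
  s_2 = 1 + 0 + 0 + 0 = 1 ≡ 1 (mod 2).
  s_3 = 0 + 0 + 0 + 0 = 0 ≡ 0 (mod 2).
s = (1, 1, 0)^T — this equals column 6 of H (binary 110), so error is at position 6.
Correct: flip bit 6 of r = 0101000 to get c = 0101010.


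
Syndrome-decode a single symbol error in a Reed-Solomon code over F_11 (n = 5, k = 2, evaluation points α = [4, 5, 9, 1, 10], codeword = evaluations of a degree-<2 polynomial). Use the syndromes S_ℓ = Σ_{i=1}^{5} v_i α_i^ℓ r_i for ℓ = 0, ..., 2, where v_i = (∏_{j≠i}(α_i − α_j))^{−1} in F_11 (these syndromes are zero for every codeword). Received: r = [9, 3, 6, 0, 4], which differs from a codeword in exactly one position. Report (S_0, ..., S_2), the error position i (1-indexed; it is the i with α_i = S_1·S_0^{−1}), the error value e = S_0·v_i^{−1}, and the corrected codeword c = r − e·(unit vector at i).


S = (9, 3, 1), error at position 1, error magnitude e = 4, c = [5, 3, 6, 0, 4].

Step 1: column multipliers v_i = (∏_{j≠i}(α_i − α_j))^{−1} mod 11.
  i = 1 (α = 4): (4−5)(4−9)(4−1)(4−10) = (−1)·(−5)·3·(−6) = −90 ≡ 9, so v_1 = 9^{−1} = 5 (mod 11).
  i = 2 (α = 5): (5−4)(5−9)(5−1)(5−10) = 1·(−4)·4·(−5) = 80 ≡ 3, so v_2 = 3^{−1} = 4 (mod 11).
  i = 3 (α = 9): (9−4)(9−5)(9−1)(9−10) = 5·4·8·(−1) = −160 ≡ 5, so v_3 = 5^{−1} = 9 (mod 11).
  i = 4 (α = 1): (1−4)(1−5)(1−9)(1−10) = (−3)·(−4)·(−8)·(−9) = 864 ≡ 6, so v_4 = 6^{−1} = 2 (mod 11).
  i = 5 (α = 10): (10−4)(10−5)(10−9)(10−1) = 6·5·1·9 = 270 ≡ 6, so v_5 = 6^{−1} = 2 (mod 11).
  v = [5, 4, 9, 2, 2].
Step 2: syndromes of r = [9, 3, 6, 0, 4] (all sums mod 11).
  S_0 = Σ v_i r_i = 5·9 + 4·3 + 9·6 + 2·0 + 2·4 = 119 ≡ 9.
  S_1 = Σ v_i α_i r_i = 5·4·9 + 4·5·3 + 9·9·6 + 2·1·0 + 2·10·4 = 806 ≡ 3.
  α_i^2 mod 11 = [5, 3, 4, 1, 1].
  S_2 = Σ v_i α_i^2 r_i = 5·5·9 + 4·3·3 + 9·4·6 + 2·1·0 + 2·1·4 = 485 ≡ 1.
  S = (9, 3, 1) ≠ 0, so r is not a codeword (an error is present).
Step 3: locate the error. For a single error e at position i, S_ℓ = v_i·e·α_i^ℓ, so α_err = S_1/S_0.
  S_0^{−1} = 9^{−1} = 5 (mod 11), so α_err = 3·5 = 15 ≡ 4 = α_1. Error position i = 1.
  Consistency check: S_2/S_1 = 1·4 = 4 ≡ 4 = α_err ✓ (single-error assumption holds).
Step 4: error magnitude e = S_0/v_1 = S_0·∏_{j≠1}(α_1 − α_j) = 9·9 = 81 ≡ 4 (mod 11).
Step 5: correct position 1: c_1 = r_1 − e = 9 − 4 ≡ 5 (mod 11). Hence c = [5, 3, 6, 0, 4].
  Check: interpolating c through the α_i gives m(x) = 2 + 9·x (degree < 2) with m(α_i) = c_i for every i, so c is indeed a codeword.
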